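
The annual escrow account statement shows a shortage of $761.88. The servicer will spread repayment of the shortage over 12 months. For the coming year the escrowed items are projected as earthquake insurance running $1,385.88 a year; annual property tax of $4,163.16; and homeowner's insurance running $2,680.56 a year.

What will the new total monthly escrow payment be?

$749.29

Earthquake insurance: $1,385.88 annually
Property tax: $4,163.16 annually
Homeowner's insurance: $2,680.56 annually
Total annual escrow = $8,229.60
Monthly escrow = $8,229.60 ÷ 12 = $685.80
Shortage spread = $761.88 ÷ 12 = $63.49/mo
New monthly escrow = $685.80 + $63.49 = $749.29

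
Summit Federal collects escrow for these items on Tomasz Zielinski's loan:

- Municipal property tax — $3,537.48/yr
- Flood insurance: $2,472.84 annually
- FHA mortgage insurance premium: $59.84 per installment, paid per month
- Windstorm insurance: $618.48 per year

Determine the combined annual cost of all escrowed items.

$7,346.88

Municipal property tax = $3,537.48/yr
Flood insurance = $2,472.84/yr
FHA mortgage insurance premium = $59.84 × 12 = $718.08/yr
Windstorm insurance = $618.48/yr
Annual escrow total = $3,537.48 + $2,472.84 + $718.08 + $618.48 = $7,346.88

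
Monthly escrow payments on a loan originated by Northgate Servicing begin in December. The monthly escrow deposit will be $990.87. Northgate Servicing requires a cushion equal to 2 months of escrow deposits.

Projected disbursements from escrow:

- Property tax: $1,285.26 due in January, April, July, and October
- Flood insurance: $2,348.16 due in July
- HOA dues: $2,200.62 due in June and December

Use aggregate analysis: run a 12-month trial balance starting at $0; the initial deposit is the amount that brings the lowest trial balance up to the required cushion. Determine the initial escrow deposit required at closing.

$4,659.96

Cushion = 2 × $990.87 = $1,981.74
Trial balance (start $0, +$990.87 each month, − disbursements):
  Dec: +$990.87 − $2,200.62 → -$1,209.75
  Jan: +$990.87 − $1,285.26 → -$1,504.14
  Feb: +$990.87 → -$513.27
  Mar: +$990.87 → $477.60
  Apr: +$990.87 − $1,285.26 → $183.21
  May: +$990.87 → $1,174.08
  Jun: +$990.87 − $2,200.62 → -$35.67
  Jul: +$990.87 − $3,633.42 → -$2,678.22
  Aug: +$990.87 → -$1,687.35
  Sep: +$990.87 → -$696.48
  Oct: +$990.87 − $1,285.26 → -$990.87
  Nov: +$990.87 → $0.00
Lowest trial balance = -$2,678.22 (Jul)
Initial deposit = cushion − low point = $1,981.74 − (-$2,678.22) = $4,659.96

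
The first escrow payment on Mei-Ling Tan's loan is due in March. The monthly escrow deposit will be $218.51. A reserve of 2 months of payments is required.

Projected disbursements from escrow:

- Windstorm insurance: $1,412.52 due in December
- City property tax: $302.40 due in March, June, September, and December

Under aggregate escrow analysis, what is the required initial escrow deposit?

Cushion = 2 × $218.51 = $437.02
Trial balance (start $0, +$218.51 each month, − disbursements):
  Mar: +$218.51 − $302.40 → -$83.89
  Apr: +$218.51 → $134.62
  May: +$218.51 → $353.13
  Jun: +$218.51 − $302.40 → $269.24
  Jul: +$218.51 → $487.75
  Aug: +$218.51 → $706.26
  Sep: +$218.51 − $302.40 → $622.37
  Oct: +$218.51 → $840.88
  Nov: +$218.51 → $1,059.39
  Dec: +$218.51 − $1,714.92 → -$437.02
  Jan: +$218.51 → -$218.51
  Feb: +$218.51 → $0.00
Lowest trial balance = -$437.02 (Dec)
Initial deposit = cushion − low point = $437.02 − (-$437.02) = $874.04

$874.04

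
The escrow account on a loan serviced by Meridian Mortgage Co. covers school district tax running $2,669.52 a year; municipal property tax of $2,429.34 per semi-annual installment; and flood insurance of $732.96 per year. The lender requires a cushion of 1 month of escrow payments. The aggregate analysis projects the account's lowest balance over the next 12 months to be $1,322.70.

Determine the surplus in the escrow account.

$634.27

School district tax — $2,669.52 annually
Municipal property tax — $2,429.34 × 2 = $4,858.68 annually
Flood insurance — $732.96 annually
Annual escrow total = $2,669.52 + $4,858.68 + $732.96 = $8,261.16
Monthly escrow = $8,261.16 / 12 = $688.43
Cushion = 1 × $688.43 = $688.43
Excess over cushion: $1,322.70 − $688.43 = $634.27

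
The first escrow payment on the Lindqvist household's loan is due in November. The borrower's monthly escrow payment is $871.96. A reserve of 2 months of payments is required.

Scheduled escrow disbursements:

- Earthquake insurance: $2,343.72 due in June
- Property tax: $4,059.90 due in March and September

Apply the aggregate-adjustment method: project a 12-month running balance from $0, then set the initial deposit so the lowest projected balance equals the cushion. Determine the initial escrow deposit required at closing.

$2,615.88

Cushion = 2 × $871.96 = $1,743.92
Trial balance (start $0, +$871.96 each month, − disbursements):
  Nov: +$871.96 → $871.96
  Dec: +$871.96 → $1,743.92
  Jan: +$871.96 → $2,615.88
  Feb: +$871.96 → $3,487.84
  Mar: +$871.96 − $4,059.90 → $299.90
  Apr: +$871.96 → $1,171.86
  May: +$871.96 → $2,043.82
  Jun: +$871.96 − $2,343.72 → $572.06
  Jul: +$871.96 → $1,444.02
  Aug: +$871.96 → $2,315.98
  Sep: +$871.96 − $4,059.90 → -$871.96
  Oct: +$871.96 → $0.00
Lowest trial balance = -$871.96 (Sep)
Initial deposit = cushion − low point = $1,743.92 − (-$871.96) = $2,615.88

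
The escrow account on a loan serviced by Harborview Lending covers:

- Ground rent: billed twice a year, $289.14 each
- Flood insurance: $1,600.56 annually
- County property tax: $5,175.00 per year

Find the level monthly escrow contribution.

Ground rent: $289.14 × 2 = $578.28
Flood insurance: $1,600.56
County property tax: $5,175.00
Total annual escrow = $7,353.84
Monthly escrow = $7,353.84 / 12 = $612.82

$612.82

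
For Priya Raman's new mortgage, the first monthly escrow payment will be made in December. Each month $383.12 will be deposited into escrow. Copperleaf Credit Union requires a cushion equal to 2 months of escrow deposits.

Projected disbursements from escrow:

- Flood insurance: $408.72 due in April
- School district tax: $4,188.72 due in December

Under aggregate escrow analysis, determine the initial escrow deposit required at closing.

Cushion = 2 × $383.12 = $766.24
Trial balance (start $0, +$383.12 each month, − disbursements):
  Dec: +$383.12 − $4,188.72 → -$3,805.60
  Jan: +$383.12 → -$3,422.48
  Feb: +$383.12 → -$3,039.36
  Mar: +$383.12 → -$2,656.24
  Apr: +$383.12 − $408.72 → -$2,681.84
  May: +$383.12 → -$2,298.72
  Jun: +$383.12 → -$1,915.60
  Jul: +$383.12 → -$1,532.48
  Aug: +$383.12 → -$1,149.36
  Sep: +$383.12 → -$766.24
  Oct: +$383.12 → -$383.12
  Nov: +$383.12 → $0.00
Lowest trial balance = -$3,805.60 (Dec)
Initial deposit = cushion − low point = $766.24 − (-$3,805.60) = $4,571.84

$4,571.84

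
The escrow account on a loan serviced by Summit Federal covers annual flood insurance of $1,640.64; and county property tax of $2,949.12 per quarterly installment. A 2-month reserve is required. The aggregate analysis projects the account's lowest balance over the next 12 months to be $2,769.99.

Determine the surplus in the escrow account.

$530.47

Flood insurance = $1,640.64/yr
County property tax = $2,949.12 × 4 = $11,796.48/yr
Combined annual = $1,640.64 + $11,796.48 = $13,437.12
Monthly escrow = $13,437.12 ÷ 12 = $1,119.76
Required reserve = 2 × $1,119.76 = $2,239.52
Excess over cushion: $2,769.99 − $2,239.52 = $530.47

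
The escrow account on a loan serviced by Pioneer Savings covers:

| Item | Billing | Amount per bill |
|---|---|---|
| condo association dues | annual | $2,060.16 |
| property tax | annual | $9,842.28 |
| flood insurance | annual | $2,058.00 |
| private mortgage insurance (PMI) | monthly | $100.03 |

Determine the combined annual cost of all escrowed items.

$15,160.80

Condo association dues: $2,060.16 per year
Property tax: $9,842.28 per year
Flood insurance: $2,058.00 per year
Private mortgage insurance (PMI): $100.03 × 12 = $1,200.36 per year
Total per year = $2,060.16 + $9,842.28 + $2,058.00 + $1,200.36 = $15,160.80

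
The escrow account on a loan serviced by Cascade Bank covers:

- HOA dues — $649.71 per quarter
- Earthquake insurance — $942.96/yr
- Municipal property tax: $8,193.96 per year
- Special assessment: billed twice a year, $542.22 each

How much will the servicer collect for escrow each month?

$1,068.35

HOA dues — $649.71 × 4 = $2,598.84
Earthquake insurance — $942.96
Municipal property tax — $8,193.96
Special assessment — $542.22 × 2 = $1,084.44
Combined annual = $12,820.20
Base monthly escrow = $12,820.20 / 12 = $1,068.35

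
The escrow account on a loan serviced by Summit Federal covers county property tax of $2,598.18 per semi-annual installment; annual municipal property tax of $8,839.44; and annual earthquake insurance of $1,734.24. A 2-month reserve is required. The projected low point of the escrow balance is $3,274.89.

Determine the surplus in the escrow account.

$646.55

County property tax: $2,598.18 × 2 = $5,196.36/yr
Municipal property tax: $8,839.44/yr
Earthquake insurance: $1,734.24/yr
Total annual escrow = $5,196.36 + $8,839.44 + $1,734.24 = $15,770.04
Per month = $15,770.04 / 12 = $1,314.17
Required cushion = 2 × $1,314.17 = $2,628.34
Excess over cushion: $3,274.89 − $2,628.34 = $646.55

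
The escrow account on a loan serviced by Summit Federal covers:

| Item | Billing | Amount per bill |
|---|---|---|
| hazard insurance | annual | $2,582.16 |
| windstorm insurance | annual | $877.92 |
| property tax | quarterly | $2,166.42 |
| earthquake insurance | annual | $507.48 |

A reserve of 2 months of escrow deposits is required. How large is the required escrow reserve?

$2,105.54

Hazard insurance: $2,582.16 per year
Windstorm insurance: $877.92 per year
Property tax: $2,166.42 × 4 = $8,665.68 per year
Earthquake insurance: $507.48 per year
Combined annual = $2,582.16 + $877.92 + $8,665.68 + $507.48 = $12,633.24
Base monthly escrow = $12,633.24 ÷ 12 = $1,052.77
Cushion = 2 × $1,052.77 = $2,105.54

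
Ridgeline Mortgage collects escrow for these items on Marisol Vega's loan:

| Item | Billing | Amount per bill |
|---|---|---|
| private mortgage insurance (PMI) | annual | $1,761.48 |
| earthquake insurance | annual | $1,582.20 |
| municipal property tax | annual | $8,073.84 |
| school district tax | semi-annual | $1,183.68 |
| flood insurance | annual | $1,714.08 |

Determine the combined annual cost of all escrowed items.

Private mortgage insurance (PMI) — $1,761.48 annually
Earthquake insurance — $1,582.20 annually
Municipal property tax — $8,073.84 annually
School district tax — $1,183.68 × 2 = $2,367.36 annually
Flood insurance — $1,714.08 annually
Yearly total = $15,498.96

$15,498.96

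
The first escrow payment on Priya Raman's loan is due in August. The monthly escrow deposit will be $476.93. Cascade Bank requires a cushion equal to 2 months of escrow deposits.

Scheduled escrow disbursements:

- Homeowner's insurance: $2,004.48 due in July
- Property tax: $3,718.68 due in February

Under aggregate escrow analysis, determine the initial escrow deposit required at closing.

$1,334.03

Cushion = 2 × $476.93 = $953.86
Trial balance (start $0, +$476.93 each month, − disbursements):
  Aug: +$476.93 → $476.93
  Sep: +$476.93 → $953.86
  Oct: +$476.93 → $1,430.79
  Nov: +$476.93 → $1,907.72
  Dec: +$476.93 → $2,384.65
  Jan: +$476.93 → $2,861.58
  Feb: +$476.93 − $3,718.68 → -$380.17
  Mar: +$476.93 → $96.76
  Apr: +$476.93 → $573.69
  May: +$476.93 → $1,050.62
  Jun: +$476.93 → $1,527.55
  Jul: +$476.93 − $2,004.48 → $0.00
Lowest trial balance = -$380.17 (Feb)
Initial deposit = cushion − low point = $953.86 − (-$380.17) = $1,334.03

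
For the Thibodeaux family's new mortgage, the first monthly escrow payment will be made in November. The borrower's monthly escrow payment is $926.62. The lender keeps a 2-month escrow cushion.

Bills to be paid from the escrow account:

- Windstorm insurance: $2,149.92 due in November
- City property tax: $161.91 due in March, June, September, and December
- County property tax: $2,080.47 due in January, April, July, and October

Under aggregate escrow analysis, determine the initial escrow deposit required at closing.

Cushion = 2 × $926.62 = $1,853.24
Trial balance (start $0, +$926.62 each month, − disbursements):
  Nov: +$926.62 − $2,149.92 → -$1,223.30
  Dec: +$926.62 − $161.91 → -$458.59
  Jan: +$926.62 − $2,080.47 → -$1,612.44
  Feb: +$926.62 → -$685.82
  Mar: +$926.62 − $161.91 → $78.89
  Apr: +$926.62 − $2,080.47 → -$1,074.96
  May: +$926.62 → -$148.34
  Jun: +$926.62 − $161.91 → $616.37
  Jul: +$926.62 − $2,080.47 → -$537.48
  Aug: +$926.62 → $389.14
  Sep: +$926.62 − $161.91 → $1,153.85
  Oct: +$926.62 − $2,080.47 → $0.00
Lowest trial balance = -$1,612.44 (Jan)
Initial deposit = cushion − low point = $1,853.24 − (-$1,612.44) = $3,465.68

$3,465.68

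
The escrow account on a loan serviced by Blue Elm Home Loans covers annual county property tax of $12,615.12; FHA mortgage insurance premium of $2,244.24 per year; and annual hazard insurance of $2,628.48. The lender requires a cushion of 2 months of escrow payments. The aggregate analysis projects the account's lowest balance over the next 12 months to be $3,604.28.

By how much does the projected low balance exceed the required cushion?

$689.64

County property tax: $12,615.12/yr
FHA mortgage insurance premium: $2,244.24/yr
Hazard insurance: $2,628.48/yr
Annual escrow total = $12,615.12 + $2,244.24 + $2,628.48 = $17,487.84
Monthly escrow = $17,487.84 / 12 = $1,457.32
Cushion = 2 × $1,457.32 = $2,914.64
Surplus = $3,604.28 − $2,914.64 = $689.64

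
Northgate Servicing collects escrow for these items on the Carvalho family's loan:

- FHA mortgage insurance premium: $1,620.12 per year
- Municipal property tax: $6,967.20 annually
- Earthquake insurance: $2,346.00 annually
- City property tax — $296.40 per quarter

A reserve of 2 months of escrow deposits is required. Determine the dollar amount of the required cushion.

FHA mortgage insurance premium — $1,620.12
Municipal property tax — $6,967.20
Earthquake insurance — $2,346.00
City property tax — $296.40 × 4 = $1,185.60
Combined annual = $12,118.92
Monthly escrow = $12,118.92 ÷ 12 = $1,009.91
Reserve = 2 × $1,009.91 = $2,019.82

$2,019.82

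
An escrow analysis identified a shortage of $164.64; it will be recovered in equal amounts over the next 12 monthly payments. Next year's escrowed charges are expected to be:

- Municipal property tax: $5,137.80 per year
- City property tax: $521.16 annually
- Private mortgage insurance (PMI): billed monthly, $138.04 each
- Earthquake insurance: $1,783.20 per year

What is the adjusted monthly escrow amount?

Municipal property tax — $5,137.80
City property tax — $521.16
Private mortgage insurance (PMI) — $138.04 × 12 = $1,656.48
Earthquake insurance — $1,783.20
Annual escrow total = $9,098.64
Monthly escrow = $9,098.64 ÷ 12 = $758.22
Monthly shortage recovery: $164.64 ÷ 12 = $13.72
New monthly escrow = $758.22 + $13.72 = $771.94

$771.94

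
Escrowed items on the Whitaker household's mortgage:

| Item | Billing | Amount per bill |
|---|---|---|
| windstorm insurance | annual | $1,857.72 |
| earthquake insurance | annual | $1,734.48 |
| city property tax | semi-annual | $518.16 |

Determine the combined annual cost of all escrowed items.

Windstorm insurance = $1,857.72
Earthquake insurance = $1,734.48
City property tax = $518.16 × 2 = $1,036.32
Combined annual = $1,857.72 + $1,734.48 + $1,036.32 = $4,628.52

$4,628.52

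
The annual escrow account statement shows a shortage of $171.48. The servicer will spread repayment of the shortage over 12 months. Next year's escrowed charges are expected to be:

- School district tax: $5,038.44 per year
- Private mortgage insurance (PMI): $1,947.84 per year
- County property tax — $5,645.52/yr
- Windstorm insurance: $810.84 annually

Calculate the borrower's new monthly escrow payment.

$1,134.51

School district tax: $5,038.44 per year
Private mortgage insurance (PMI): $1,947.84 per year
County property tax: $5,645.52 per year
Windstorm insurance: $810.84 per year
Combined annual = $5,038.44 + $1,947.84 + $5,645.52 + $810.84 = $13,442.64
Monthly escrow = $13,442.64 / 12 = $1,120.22
Shortage per month = $171.48 / 12 = $14.29
Adjusted monthly = $1,120.22 + $14.29 = $1,134.51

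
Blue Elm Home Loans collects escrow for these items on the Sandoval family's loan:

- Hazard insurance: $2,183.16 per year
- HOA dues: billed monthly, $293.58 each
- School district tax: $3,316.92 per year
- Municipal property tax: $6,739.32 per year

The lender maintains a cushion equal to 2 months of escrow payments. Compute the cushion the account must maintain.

Hazard insurance = $2,183.16
HOA dues = $293.58 × 12 = $3,522.96
School district tax = $3,316.92
Municipal property tax = $6,739.32
Yearly total = $2,183.16 + $3,522.96 + $3,316.92 + $6,739.32 = $15,762.36
Monthly escrow = $15,762.36 ÷ 12 = $1,313.53
Cushion = 2 × $1,313.53 = $2,627.06

$2,627.06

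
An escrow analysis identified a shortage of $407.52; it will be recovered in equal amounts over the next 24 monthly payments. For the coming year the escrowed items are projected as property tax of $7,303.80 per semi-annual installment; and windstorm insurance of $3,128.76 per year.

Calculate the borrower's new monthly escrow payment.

$1,495.01

Property tax — $7,303.80 × 2 = $14,607.60/yr
Windstorm insurance — $3,128.76/yr
Total annual escrow = $17,736.36
Base monthly escrow = $17,736.36 / 12 = $1,478.03
Shortage spread = $407.52 / 24 = $16.98/mo
Adjusted monthly = $1,478.03 + $16.98 = $1,495.01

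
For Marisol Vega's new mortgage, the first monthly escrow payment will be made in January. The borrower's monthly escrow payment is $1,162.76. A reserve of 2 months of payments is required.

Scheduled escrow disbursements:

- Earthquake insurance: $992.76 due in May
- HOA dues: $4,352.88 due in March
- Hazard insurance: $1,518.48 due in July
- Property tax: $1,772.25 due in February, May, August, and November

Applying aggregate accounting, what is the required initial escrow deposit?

Cushion = 2 × $1,162.76 = $2,325.52
Trial balance (start $0, +$1,162.76 each month, − disbursements):
  Jan: +$1,162.76 → $1,162.76
  Feb: +$1,162.76 − $1,772.25 → $553.27
  Mar: +$1,162.76 − $4,352.88 → -$2,636.85
  Apr: +$1,162.76 → -$1,474.09
  May: +$1,162.76 − $2,765.01 → -$3,076.34
  Jun: +$1,162.76 → -$1,913.58
  Jul: +$1,162.76 − $1,518.48 → -$2,269.30
  Aug: +$1,162.76 − $1,772.25 → -$2,878.79
  Sep: +$1,162.76 → -$1,716.03
  Oct: +$1,162.76 → -$553.27
  Nov: +$1,162.76 − $1,772.25 → -$1,162.76
  Dec: +$1,162.76 → $0.00
Lowest trial balance = -$3,076.34 (May)
Initial deposit = cushion − low point = $2,325.52 − (-$3,076.34) = $5,401.86

$5,401.86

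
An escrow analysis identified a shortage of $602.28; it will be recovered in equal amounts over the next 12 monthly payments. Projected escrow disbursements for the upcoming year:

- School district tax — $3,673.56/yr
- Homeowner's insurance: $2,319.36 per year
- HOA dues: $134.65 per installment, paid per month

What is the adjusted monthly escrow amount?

$684.25

School district tax — $3,673.56/yr
Homeowner's insurance — $2,319.36/yr
HOA dues — $134.65 × 12 = $1,615.80/yr
Total annual escrow = $7,608.72
Base monthly escrow = $7,608.72 ÷ 12 = $634.06
Shortage spread = $602.28 ÷ 12 = $50.19/mo
Adjusted monthly = $634.06 + $50.19 = $684.25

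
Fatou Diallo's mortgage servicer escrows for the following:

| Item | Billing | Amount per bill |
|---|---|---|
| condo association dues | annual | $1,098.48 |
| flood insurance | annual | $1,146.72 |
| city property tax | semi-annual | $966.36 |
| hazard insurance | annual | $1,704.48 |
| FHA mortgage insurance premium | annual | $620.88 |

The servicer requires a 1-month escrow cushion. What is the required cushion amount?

$541.94

Condo association dues — $1,098.48 per year
Flood insurance — $1,146.72 per year
City property tax — $966.36 × 2 = $1,932.72 per year
Hazard insurance — $1,704.48 per year
FHA mortgage insurance premium — $620.88 per year
Annual escrow total = $1,098.48 + $1,146.72 + $1,932.72 + $1,704.48 + $620.88 = $6,503.28
Base monthly escrow = $6,503.28 ÷ 12 = $541.94
Required cushion = 1 × $541.94 = $541.94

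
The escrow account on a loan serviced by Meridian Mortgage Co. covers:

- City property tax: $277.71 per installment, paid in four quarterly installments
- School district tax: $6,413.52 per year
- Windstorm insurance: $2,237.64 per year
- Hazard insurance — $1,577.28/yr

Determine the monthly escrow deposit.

$944.94

City property tax — $277.71 × 4 = $1,110.84 per year
School district tax — $6,413.52 per year
Windstorm insurance — $2,237.64 per year
Hazard insurance — $1,577.28 per year
Total per year = $11,339.28
Monthly escrow = $11,339.28 ÷ 12 = $944.94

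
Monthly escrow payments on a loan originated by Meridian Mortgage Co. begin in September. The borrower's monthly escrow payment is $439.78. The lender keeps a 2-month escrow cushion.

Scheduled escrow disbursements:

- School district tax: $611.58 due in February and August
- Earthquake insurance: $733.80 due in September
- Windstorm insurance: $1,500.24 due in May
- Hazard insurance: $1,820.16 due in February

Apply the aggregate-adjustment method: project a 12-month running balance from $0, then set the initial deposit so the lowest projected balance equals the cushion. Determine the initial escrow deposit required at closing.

Cushion = 2 × $439.78 = $879.56
Trial balance (start $0, +$439.78 each month, − disbursements):
  Sep: +$439.78 − $733.80 → -$294.02
  Oct: +$439.78 → $145.76
  Nov: +$439.78 → $585.54
  Dec: +$439.78 → $1,025.32
  Jan: +$439.78 → $1,465.10
  Feb: +$439.78 − $2,431.74 → -$526.86
  Mar: +$439.78 → -$87.08
  Apr: +$439.78 → $352.70
  May: +$439.78 − $1,500.24 → -$707.76
  Jun: +$439.78 → -$267.98
  Jul: +$439.78 → $171.80
  Aug: +$439.78 − $611.58 → $0.00
Lowest trial balance = -$707.76 (May)
Initial deposit = cushion − low point = $879.56 − (-$707.76) = $1,587.32

$1,587.32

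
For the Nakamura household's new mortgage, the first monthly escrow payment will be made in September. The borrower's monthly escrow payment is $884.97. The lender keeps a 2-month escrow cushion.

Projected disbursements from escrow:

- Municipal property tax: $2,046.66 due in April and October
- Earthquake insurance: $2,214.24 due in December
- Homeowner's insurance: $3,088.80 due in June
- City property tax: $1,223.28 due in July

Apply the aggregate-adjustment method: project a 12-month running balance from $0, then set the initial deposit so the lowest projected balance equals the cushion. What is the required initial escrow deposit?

Cushion = 2 × $884.97 = $1,769.94
Trial balance (start $0, +$884.97 each month, − disbursements):
  Sep: +$884.97 → $884.97
  Oct: +$884.97 − $2,046.66 → -$276.72
  Nov: +$884.97 → $608.25
  Dec: +$884.97 − $2,214.24 → -$721.02
  Jan: +$884.97 → $163.95
  Feb: +$884.97 → $1,048.92
  Mar: +$884.97 → $1,933.89
  Apr: +$884.97 − $2,046.66 → $772.20
  May: +$884.97 → $1,657.17
  Jun: +$884.97 − $3,088.80 → -$546.66
  Jul: +$884.97 − $1,223.28 → -$884.97
  Aug: +$884.97 → $0.00
Lowest trial balance = -$884.97 (Jul)
Initial deposit = cushion − low point = $1,769.94 − (-$884.97) = $2,654.91

$2,654.91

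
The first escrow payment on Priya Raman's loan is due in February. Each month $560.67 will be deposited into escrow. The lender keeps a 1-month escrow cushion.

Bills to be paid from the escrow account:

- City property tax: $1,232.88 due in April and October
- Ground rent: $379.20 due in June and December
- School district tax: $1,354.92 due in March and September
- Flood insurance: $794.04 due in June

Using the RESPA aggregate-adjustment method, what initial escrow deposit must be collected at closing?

$1,863.48

Cushion = 1 × $560.67 = $560.67
Trial balance (start $0, +$560.67 each month, − disbursements):
  Feb: +$560.67 → $560.67
  Mar: +$560.67 − $1,354.92 → -$233.58
  Apr: +$560.67 − $1,232.88 → -$905.79
  May: +$560.67 → -$345.12
  Jun: +$560.67 − $1,173.24 → -$957.69
  Jul: +$560.67 → -$397.02
  Aug: +$560.67 → $163.65
  Sep: +$560.67 − $1,354.92 → -$630.60
  Oct: +$560.67 − $1,232.88 → -$1,302.81
  Nov: +$560.67 → -$742.14
  Dec: +$560.67 − $379.20 → -$560.67
  Jan: +$560.67 → $0.00
Lowest trial balance = -$1,302.81 (Oct)
Initial deposit = cushion − low point = $560.67 − (-$1,302.81) = $1,863.48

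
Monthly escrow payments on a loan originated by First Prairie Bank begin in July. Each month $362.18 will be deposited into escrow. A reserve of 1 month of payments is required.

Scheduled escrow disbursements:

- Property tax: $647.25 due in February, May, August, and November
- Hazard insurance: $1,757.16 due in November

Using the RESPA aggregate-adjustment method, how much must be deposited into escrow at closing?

$1,602.94

Cushion = 1 × $362.18 = $362.18
Trial balance (start $0, +$362.18 each month, − disbursements):
  Jul: +$362.18 → $362.18
  Aug: +$362.18 − $647.25 → $77.11
  Sep: +$362.18 → $439.29
  Oct: +$362.18 → $801.47
  Nov: +$362.18 − $2,404.41 → -$1,240.76
  Dec: +$362.18 → -$878.58
  Jan: +$362.18 → -$516.40
  Feb: +$362.18 − $647.25 → -$801.47
  Mar: +$362.18 → -$439.29
  Apr: +$362.18 → -$77.11
  May: +$362.18 − $647.25 → -$362.18
  Jun: +$362.18 → $0.00
Lowest trial balance = -$1,240.76 (Nov)
Initial deposit = cushion − low point = $362.18 − (-$1,240.76) = $1,602.94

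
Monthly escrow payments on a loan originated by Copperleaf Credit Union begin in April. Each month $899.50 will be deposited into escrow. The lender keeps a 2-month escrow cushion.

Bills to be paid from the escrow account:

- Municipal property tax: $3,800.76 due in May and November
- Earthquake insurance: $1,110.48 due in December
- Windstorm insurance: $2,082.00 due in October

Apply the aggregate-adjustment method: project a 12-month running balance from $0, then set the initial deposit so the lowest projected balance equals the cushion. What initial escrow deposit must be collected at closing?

Cushion = 2 × $899.50 = $1,799.00
Trial balance (start $0, +$899.50 each month, − disbursements):
  Apr: +$899.50 → $899.50
  May: +$899.50 − $3,800.76 → -$2,001.76
  Jun: +$899.50 → -$1,102.26
  Jul: +$899.50 → -$202.76
  Aug: +$899.50 → $696.74
  Sep: +$899.50 → $1,596.24
  Oct: +$899.50 − $2,082.00 → $413.74
  Nov: +$899.50 − $3,800.76 → -$2,487.52
  Dec: +$899.50 − $1,110.48 → -$2,698.50
  Jan: +$899.50 → -$1,799.00
  Feb: +$899.50 → -$899.50
  Mar: +$899.50 → $0.00
Lowest trial balance = -$2,698.50 (Dec)
Initial deposit = cushion − low point = $1,799.00 − (-$2,698.50) = $4,497.50

$4,497.50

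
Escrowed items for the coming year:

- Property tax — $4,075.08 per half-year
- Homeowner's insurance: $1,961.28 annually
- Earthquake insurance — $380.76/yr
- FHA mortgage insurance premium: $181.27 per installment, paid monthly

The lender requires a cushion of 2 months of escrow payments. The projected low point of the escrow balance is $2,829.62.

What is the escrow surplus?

Property tax: $4,075.08 × 2 = $8,150.16 per year
Homeowner's insurance: $1,961.28 per year
Earthquake insurance: $380.76 per year
FHA mortgage insurance premium: $181.27 × 12 = $2,175.24 per year
Total annual escrow = $12,667.44
Monthly = $12,667.44 / 12 = $1,055.62
Required cushion = 2 × $1,055.62 = $2,111.24
Excess over cushion: $2,829.62 − $2,111.24 = $718.38

$718.38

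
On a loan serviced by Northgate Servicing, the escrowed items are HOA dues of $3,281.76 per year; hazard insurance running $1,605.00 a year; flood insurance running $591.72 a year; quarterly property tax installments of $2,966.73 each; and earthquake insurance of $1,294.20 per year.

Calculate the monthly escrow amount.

HOA dues: $3,281.76 per year
Hazard insurance: $1,605.00 per year
Flood insurance: $591.72 per year
Property tax: $2,966.73 × 4 = $11,866.92 per year
Earthquake insurance: $1,294.20 per year
Combined annual = $18,639.60
Base monthly escrow = $18,639.60 / 12 = $1,553.30

$1,553.30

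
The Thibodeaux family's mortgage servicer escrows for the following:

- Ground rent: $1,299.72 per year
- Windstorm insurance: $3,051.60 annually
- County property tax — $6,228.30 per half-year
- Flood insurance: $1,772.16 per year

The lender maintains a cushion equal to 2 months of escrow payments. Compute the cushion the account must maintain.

$3,096.68

Ground rent — $1,299.72 per year
Windstorm insurance — $3,051.60 per year
County property tax — $6,228.30 × 2 = $12,456.60 per year
Flood insurance — $1,772.16 per year
Combined annual = $18,580.08
Monthly escrow = $18,580.08 ÷ 12 = $1,548.34
Reserve = 2 × $1,548.34 = $3,096.68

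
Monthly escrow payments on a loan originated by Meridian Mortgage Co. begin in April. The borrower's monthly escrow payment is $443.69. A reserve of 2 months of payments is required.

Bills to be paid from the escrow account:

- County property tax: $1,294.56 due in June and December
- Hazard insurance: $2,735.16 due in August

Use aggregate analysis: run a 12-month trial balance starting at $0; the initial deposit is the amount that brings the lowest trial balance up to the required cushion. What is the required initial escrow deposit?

Cushion = 2 × $443.69 = $887.38
Trial balance (start $0, +$443.69 each month, − disbursements):
  Apr: +$443.69 → $443.69
  May: +$443.69 → $887.38
  Jun: +$443.69 − $1,294.56 → $36.51
  Jul: +$443.69 → $480.20
  Aug: +$443.69 − $2,735.16 → -$1,811.27
  Sep: +$443.69 → -$1,367.58
  Oct: +$443.69 → -$923.89
  Nov: +$443.69 → -$480.20
  Dec: +$443.69 − $1,294.56 → -$1,331.07
  Jan: +$443.69 → -$887.38
  Feb: +$443.69 → -$443.69
  Mar: +$443.69 → $0.00
Lowest trial balance = -$1,811.27 (Aug)
Initial deposit = cushion − low point = $887.38 − (-$1,811.27) = $2,698.65

$2,698.65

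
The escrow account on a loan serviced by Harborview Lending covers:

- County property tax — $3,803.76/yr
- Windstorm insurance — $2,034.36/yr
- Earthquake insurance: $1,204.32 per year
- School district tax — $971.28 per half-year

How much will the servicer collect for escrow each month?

County property tax: $3,803.76
Windstorm insurance: $2,034.36
Earthquake insurance: $1,204.32
School district tax: $971.28 × 2 = $1,942.56
Combined annual = $3,803.76 + $2,034.36 + $1,204.32 + $1,942.56 = $8,985.00
Monthly escrow = $8,985.00 / 12 = $748.75

$748.75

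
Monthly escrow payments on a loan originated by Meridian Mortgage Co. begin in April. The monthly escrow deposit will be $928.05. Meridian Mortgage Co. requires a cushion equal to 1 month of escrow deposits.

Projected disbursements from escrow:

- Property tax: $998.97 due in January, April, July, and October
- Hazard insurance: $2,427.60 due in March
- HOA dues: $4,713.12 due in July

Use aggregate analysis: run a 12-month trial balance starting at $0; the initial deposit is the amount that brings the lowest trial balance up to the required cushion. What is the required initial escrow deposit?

$3,926.91

Cushion = 1 × $928.05 = $928.05
Trial balance (start $0, +$928.05 each month, − disbursements):
  Apr: +$928.05 − $998.97 → -$70.92
  May: +$928.05 → $857.13
  Jun: +$928.05 → $1,785.18
  Jul: +$928.05 − $5,712.09 → -$2,998.86
  Aug: +$928.05 → -$2,070.81
  Sep: +$928.05 → -$1,142.76
  Oct: +$928.05 − $998.97 → -$1,213.68
  Nov: +$928.05 → -$285.63
  Dec: +$928.05 → $642.42
  Jan: +$928.05 − $998.97 → $571.50
  Feb: +$928.05 → $1,499.55
  Mar: +$928.05 − $2,427.60 → $0.00
Lowest trial balance = -$2,998.86 (Jul)
Initial deposit = cushion − low point = $928.05 − (-$2,998.86) = $3,926.91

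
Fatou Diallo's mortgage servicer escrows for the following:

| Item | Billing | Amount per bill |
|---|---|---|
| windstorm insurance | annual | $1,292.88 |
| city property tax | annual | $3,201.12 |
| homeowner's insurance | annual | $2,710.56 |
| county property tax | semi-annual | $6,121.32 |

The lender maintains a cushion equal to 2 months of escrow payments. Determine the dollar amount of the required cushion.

$3,241.20

Windstorm insurance = $1,292.88
City property tax = $3,201.12
Homeowner's insurance = $2,710.56
County property tax = $6,121.32 × 2 = $12,242.64
Combined annual = $19,447.20
Base monthly escrow = $19,447.20 ÷ 12 = $1,620.60
Required cushion = 2 × $1,620.60 = $3,241.20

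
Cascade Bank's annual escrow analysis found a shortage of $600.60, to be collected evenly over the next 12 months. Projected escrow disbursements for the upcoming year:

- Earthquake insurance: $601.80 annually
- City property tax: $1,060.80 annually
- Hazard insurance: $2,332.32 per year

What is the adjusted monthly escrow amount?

Earthquake insurance — $601.80 annually
City property tax — $1,060.80 annually
Hazard insurance — $2,332.32 annually
Yearly total = $601.80 + $1,060.80 + $2,332.32 = $3,994.92
Per month = $3,994.92 / 12 = $332.91
Shortage spread = $600.60 / 12 = $50.05/mo
New monthly escrow = $332.91 + $50.05 = $382.96

$382.96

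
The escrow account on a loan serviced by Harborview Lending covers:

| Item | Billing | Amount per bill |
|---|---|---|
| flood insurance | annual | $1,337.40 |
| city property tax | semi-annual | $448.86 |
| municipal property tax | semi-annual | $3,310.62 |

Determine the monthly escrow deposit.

$738.03

Flood insurance: $1,337.40 annually
City property tax: $448.86 × 2 = $897.72 annually
Municipal property tax: $3,310.62 × 2 = $6,621.24 annually
Yearly total = $1,337.40 + $897.72 + $6,621.24 = $8,856.36
Monthly escrow = $8,856.36 / 12 = $738.03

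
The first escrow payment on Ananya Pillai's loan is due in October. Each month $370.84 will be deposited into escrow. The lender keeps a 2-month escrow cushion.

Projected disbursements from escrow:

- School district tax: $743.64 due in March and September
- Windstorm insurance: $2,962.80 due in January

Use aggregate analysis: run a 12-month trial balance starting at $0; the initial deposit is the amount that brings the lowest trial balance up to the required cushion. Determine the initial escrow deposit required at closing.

$2,223.08

Cushion = 2 × $370.84 = $741.68
Trial balance (start $0, +$370.84 each month, − disbursements):
  Oct: +$370.84 → $370.84
  Nov: +$370.84 → $741.68
  Dec: +$370.84 → $1,112.52
  Jan: +$370.84 − $2,962.80 → -$1,479.44
  Feb: +$370.84 → -$1,108.60
  Mar: +$370.84 − $743.64 → -$1,481.40
  Apr: +$370.84 → -$1,110.56
  May: +$370.84 → -$739.72
  Jun: +$370.84 → -$368.88
  Jul: +$370.84 → $1.96
  Aug: +$370.84 → $372.80
  Sep: +$370.84 − $743.64 → $0.00
Lowest trial balance = -$1,481.40 (Mar)
Initial deposit = cushion − low point = $741.68 − (-$1,481.40) = $2,223.08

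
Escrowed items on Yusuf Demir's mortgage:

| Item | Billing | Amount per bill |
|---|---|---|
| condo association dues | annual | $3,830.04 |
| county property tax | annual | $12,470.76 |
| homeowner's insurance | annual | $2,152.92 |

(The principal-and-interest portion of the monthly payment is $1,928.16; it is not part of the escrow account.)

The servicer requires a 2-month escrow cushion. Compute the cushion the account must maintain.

$3,075.62

Condo association dues — $3,830.04 annually
County property tax — $12,470.76 annually
Homeowner's insurance — $2,152.92 annually
Combined annual = $3,830.04 + $12,470.76 + $2,152.92 = $18,453.72
Base monthly escrow = $18,453.72 ÷ 12 = $1,537.81
Required cushion = 2 × $1,537.81 = $3,075.62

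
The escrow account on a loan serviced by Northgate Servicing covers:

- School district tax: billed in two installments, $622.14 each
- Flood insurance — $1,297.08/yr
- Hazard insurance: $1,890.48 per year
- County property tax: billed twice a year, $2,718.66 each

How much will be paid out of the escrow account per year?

School district tax = $622.14 × 2 = $1,244.28/yr
Flood insurance = $1,297.08/yr
Hazard insurance = $1,890.48/yr
County property tax = $2,718.66 × 2 = $5,437.32/yr
Annual escrow total = $1,244.28 + $1,297.08 + $1,890.48 + $5,437.32 = $9,869.16

$9,869.16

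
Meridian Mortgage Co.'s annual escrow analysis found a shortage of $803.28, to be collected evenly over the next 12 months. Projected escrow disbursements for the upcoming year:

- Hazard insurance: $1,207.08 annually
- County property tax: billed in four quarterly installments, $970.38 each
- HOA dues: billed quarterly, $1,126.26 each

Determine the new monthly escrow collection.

Hazard insurance — $1,207.08/yr
County property tax — $970.38 × 4 = $3,881.52/yr
HOA dues — $1,126.26 × 4 = $4,505.04/yr
Total annual escrow = $1,207.08 + $3,881.52 + $4,505.04 = $9,593.64
Base monthly escrow = $9,593.64 / 12 = $799.47
Monthly shortage recovery: $803.28 ÷ 12 = $66.94
New monthly escrow = $799.47 + $66.94 = $866.41

$866.41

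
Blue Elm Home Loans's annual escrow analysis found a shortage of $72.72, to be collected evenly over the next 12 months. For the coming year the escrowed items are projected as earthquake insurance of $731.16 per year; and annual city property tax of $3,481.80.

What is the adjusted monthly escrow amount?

Earthquake insurance — $731.16 annually
City property tax — $3,481.80 annually
Annual escrow total = $731.16 + $3,481.80 = $4,212.96
Base monthly escrow = $4,212.96 / 12 = $351.08
Shortage spread = $72.72 / 12 = $6.06/mo
Adjusted monthly = $351.08 + $6.06 = $357.14

$357.14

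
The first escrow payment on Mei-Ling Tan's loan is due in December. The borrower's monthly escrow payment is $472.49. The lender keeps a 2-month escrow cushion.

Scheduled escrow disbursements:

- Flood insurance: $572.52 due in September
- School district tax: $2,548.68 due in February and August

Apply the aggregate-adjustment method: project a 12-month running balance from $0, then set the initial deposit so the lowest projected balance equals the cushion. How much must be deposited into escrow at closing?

$2,076.19

Cushion = 2 × $472.49 = $944.98
Trial balance (start $0, +$472.49 each month, − disbursements):
  Dec: +$472.49 → $472.49
  Jan: +$472.49 → $944.98
  Feb: +$472.49 − $2,548.68 → -$1,131.21
  Mar: +$472.49 → -$658.72
  Apr: +$472.49 → -$186.23
  May: +$472.49 → $286.26
  Jun: +$472.49 → $758.75
  Jul: +$472.49 → $1,231.24
  Aug: +$472.49 − $2,548.68 → -$844.95
  Sep: +$472.49 − $572.52 → -$944.98
  Oct: +$472.49 → -$472.49
  Nov: +$472.49 → $0.00
Lowest trial balance = -$1,131.21 (Feb)
Initial deposit = cushion − low point = $944.98 − (-$1,131.21) = $2,076.19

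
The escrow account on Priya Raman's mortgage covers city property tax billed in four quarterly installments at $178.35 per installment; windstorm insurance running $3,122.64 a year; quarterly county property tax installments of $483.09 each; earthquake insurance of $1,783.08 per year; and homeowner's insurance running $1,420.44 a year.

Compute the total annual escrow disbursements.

$8,971.92

City property tax: $178.35 × 4 = $713.40 annually
Windstorm insurance: $3,122.64 annually
County property tax: $483.09 × 4 = $1,932.36 annually
Earthquake insurance: $1,783.08 annually
Homeowner's insurance: $1,420.44 annually
Annual escrow total = $8,971.92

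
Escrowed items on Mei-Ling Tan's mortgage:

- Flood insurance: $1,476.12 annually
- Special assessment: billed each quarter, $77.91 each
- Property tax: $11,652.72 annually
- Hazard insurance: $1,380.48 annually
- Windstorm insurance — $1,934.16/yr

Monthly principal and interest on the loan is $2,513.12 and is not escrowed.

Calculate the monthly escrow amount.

Flood insurance: $1,476.12/yr
Special assessment: $77.91 × 4 = $311.64/yr
Property tax: $11,652.72/yr
Hazard insurance: $1,380.48/yr
Windstorm insurance: $1,934.16/yr
Total per year = $1,476.12 + $311.64 + $11,652.72 + $1,380.48 + $1,934.16 = $16,755.12
Monthly escrow = $16,755.12 / 12 = $1,396.26

$1,396.26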